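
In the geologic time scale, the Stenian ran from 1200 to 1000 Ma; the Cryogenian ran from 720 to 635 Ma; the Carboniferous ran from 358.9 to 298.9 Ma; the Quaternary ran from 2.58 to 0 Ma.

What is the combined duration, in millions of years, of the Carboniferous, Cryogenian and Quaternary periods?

147.58 million years

Duration is start − end for each: (358.9 − 298.9) + (720 − 635) + (2.58 − 0).
That is 60 + 85 + 2.58, which totals 147.58 million years.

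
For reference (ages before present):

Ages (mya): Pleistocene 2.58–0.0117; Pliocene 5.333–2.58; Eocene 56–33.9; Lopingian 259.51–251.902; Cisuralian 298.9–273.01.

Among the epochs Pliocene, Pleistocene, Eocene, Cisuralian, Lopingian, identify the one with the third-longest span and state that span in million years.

Lopingian, 7.608 million years

Durations: Pliocene 2.753; Pleistocene 2.5683; Eocene 22.1; Cisuralian 25.89; Lopingian 7.608 Myr.
Sorted longest-first: Cisuralian (25.89), Eocene (22.1), Lopingian (7.608), Pliocene (2.753), Pleistocene (2.5683).
The third longest is Lopingian at 7.608 Myr.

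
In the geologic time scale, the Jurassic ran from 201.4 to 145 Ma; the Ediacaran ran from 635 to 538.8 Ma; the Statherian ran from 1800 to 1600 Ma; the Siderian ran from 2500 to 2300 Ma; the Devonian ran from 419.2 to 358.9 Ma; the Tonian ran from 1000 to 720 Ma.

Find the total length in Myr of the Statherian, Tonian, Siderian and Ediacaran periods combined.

776.2 million years

Duration is start − end for each: (1800 − 1600) + (1000 − 720) + (2500 − 2300) + (635 − 538.8).
That is 200 + 280 + 200 + 96.2, which totals 776.2 million years.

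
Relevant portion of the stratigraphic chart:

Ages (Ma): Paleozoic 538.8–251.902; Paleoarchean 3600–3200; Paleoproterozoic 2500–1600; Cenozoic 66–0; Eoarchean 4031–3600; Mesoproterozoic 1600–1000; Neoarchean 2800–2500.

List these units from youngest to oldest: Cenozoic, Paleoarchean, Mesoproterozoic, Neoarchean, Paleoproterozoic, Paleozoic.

Sorting by start age (ascending Ma, since larger Ma = older): Cenozoic start 66, Paleozoic start 538.8, Mesoproterozoic start 1600, Paleoproterozoic start 2500, Neoarchean start 2800, Paleoarchean start 3600.

Cenozoic, then Paleozoic, then Mesoproterozoic, then Paleoproterozoic, then Neoarchean, then Paleoarchean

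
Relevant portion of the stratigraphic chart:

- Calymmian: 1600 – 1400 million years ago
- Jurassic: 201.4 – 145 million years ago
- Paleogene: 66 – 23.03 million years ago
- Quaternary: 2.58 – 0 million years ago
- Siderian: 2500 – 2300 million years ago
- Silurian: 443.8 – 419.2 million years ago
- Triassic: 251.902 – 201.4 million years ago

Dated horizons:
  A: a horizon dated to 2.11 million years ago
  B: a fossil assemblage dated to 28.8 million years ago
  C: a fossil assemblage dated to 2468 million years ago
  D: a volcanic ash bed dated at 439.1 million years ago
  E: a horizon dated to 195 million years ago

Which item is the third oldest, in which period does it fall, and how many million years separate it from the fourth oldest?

Larger Ma means older, so oldest first: C 2468 > D 439.1 > E 195 > B 28.8 > A 2.11.
Counting 3 along gives E (195 Ma); the excerpt puts that inside the Jurassic, 201.4–145 Ma.
Next in line is B (28.8 Ma), and 195 − 28.8 = 166.2 Myr.

E, in the Jurassic; 166.2 million years to B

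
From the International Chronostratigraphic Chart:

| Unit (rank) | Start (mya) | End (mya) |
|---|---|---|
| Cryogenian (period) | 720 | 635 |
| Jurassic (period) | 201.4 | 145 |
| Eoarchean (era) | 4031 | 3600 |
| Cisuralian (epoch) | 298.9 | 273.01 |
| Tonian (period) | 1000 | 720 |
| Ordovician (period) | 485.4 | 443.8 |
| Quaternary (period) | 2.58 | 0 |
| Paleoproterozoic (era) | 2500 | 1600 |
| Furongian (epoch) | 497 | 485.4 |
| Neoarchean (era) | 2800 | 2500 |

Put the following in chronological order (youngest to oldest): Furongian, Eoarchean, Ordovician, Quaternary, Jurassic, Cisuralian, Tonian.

Read off each span (Ma): Furongian 497–485.4; Eoarchean 4031–3600; Ordovician 485.4–443.8; Quaternary 2.58–0; Jurassic 201.4–145; Cisuralian 298.9–273.01; Tonian 1000–720.
Larger Ma is older, so oldest→youngest is Eoarchean, Tonian, Furongian, Ordovician, Cisuralian, Jurassic, Quaternary; reverse it for youngest→oldest.

Quaternary, Jurassic, Cisuralian, Ordovician, Furongian, Tonian, Eoarchean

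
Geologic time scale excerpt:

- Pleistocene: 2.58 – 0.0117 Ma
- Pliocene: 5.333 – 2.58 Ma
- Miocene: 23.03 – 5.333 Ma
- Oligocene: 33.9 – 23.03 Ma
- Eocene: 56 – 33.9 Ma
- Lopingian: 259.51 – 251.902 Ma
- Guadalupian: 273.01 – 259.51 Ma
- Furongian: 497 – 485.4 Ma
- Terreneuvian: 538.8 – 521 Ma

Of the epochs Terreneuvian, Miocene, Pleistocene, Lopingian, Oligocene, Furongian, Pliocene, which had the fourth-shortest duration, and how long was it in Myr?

Oligocene, 10.87 million years

Start − end for each: Terreneuvian 538.8 − 521 = 17.8; Miocene 23.03 − 5.333 = 17.697; Pleistocene 2.58 − 0.0117 = 2.5683; Lopingian 259.51 − 251.902 = 7.608; Oligocene 33.9 − 23.03 = 10.87; Furongian 497 − 485.4 = 11.6; Pliocene 5.333 − 2.58 = 2.753.
Ranking these from shortest: Pleistocene < Pliocene < Lopingian < Oligocene < Furongian < Miocene < Terreneuvian.
Position 4 in that ranking is Oligocene, which lasted 10.87 Myr.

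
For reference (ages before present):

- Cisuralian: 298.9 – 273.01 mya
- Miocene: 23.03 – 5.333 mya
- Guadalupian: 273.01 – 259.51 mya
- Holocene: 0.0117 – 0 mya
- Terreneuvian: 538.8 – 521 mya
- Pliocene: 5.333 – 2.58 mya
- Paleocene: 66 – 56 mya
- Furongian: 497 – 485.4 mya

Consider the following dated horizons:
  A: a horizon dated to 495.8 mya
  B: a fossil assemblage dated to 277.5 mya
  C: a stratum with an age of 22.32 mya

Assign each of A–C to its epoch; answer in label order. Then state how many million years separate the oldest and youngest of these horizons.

Match each age against the start–end ranges in the excerpt: A = 495.8 Ma → Furongian (497–485.4); B = 277.5 Ma → Cisuralian (298.9–273.01); C = 22.32 Ma → Miocene (23.03–5.333).
The largest age is 495.8 Ma and the smallest is 22.32 Ma; their difference is 473.48 Myr.

A — Furongian; B — Cisuralian; C — Miocene; span 473.48 million years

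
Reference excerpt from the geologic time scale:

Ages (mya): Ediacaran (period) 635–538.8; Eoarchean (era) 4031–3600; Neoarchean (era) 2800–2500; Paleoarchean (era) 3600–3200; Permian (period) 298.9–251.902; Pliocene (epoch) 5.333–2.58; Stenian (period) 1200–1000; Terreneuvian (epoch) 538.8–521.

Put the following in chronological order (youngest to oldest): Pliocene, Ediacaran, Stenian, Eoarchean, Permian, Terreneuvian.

Pliocene → Permian → Terreneuvian → Ediacaran → Stenian → Eoarchean

Sorting by start age (ascending Ma, since larger Ma = older): Pliocene began 5.333, Permian began 298.9, Terreneuvian began 538.8, Ediacaran began 635, Stenian began 1200, Eoarchean began 4031.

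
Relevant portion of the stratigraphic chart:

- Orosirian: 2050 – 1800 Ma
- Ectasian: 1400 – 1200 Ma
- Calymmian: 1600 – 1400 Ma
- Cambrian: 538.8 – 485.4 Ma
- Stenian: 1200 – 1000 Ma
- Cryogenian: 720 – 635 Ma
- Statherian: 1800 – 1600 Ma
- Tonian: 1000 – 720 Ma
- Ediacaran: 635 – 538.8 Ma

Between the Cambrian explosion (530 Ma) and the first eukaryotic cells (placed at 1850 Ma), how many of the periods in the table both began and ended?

7

The older date is 1850 Ma and the younger is 530 Ma.
Periods with start < 1850 and end > 530 Ma: Statherian (1800–1600), Calymmian (1600–1400), Ectasian (1400–1200), Stenian (1200–1000), Tonian (1000–720), Cryogenian (720–635), Ediacaran (635–538.8).
That is 7 complete periods.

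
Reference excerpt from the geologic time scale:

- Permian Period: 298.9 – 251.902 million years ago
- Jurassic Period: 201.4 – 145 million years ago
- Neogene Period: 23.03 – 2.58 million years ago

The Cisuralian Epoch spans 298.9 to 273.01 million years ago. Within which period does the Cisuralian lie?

Permian

The Cisuralian (298.9–273.01 Ma) lies entirely within 298.9–251.902 Ma, the Permian Period.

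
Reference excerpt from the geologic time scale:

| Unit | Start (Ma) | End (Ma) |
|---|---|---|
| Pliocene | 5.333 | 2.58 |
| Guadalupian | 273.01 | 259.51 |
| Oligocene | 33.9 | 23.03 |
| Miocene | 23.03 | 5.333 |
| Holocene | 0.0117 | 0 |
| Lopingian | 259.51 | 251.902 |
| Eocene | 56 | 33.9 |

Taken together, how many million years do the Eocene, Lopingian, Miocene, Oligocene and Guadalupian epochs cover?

71.775 million years

Duration is start − end for each: (56 − 33.9) + (259.51 − 251.902) + (23.03 − 5.333) + (33.9 − 23.03) + (273.01 − 259.51).
That is 22.1 + 7.608 + 17.697 + 10.87 + 13.5, which totals 71.775 million years.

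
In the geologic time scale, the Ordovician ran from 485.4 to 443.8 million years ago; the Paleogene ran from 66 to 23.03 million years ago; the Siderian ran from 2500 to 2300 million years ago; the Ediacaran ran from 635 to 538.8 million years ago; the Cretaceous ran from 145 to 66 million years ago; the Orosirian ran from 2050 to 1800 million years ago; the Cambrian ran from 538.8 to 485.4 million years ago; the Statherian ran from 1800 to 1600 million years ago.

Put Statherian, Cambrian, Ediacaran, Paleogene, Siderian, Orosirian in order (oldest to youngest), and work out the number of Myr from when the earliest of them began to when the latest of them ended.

Siderian, Orosirian, Statherian, Ediacaran, Cambrian, Paleogene; total span 2476.97 Myr

Start ages (Ma): Siderian 2500, Orosirian 2050, Statherian 1800, Ediacaran 635, Cambrian 538.8, Paleogene 66.
Ordered oldest to youngest: Siderian, Orosirian, Statherian, Ediacaran, Cambrian, Paleogene.
Span = 2500 − 23.03 = 2476.97 Myr.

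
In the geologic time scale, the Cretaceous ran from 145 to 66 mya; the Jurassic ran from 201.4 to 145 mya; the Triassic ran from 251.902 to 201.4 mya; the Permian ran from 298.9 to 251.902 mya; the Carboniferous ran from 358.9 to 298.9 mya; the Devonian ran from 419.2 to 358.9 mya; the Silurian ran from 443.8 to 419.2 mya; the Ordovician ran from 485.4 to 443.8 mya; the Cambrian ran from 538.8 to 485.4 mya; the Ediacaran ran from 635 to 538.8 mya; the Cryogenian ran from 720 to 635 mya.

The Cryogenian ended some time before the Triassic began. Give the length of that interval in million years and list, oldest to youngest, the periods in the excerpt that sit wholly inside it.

End of Cryogenian = 635 Ma; start of Triassic = 251.902 Ma.
Gap = 635 − 251.902 = 383.098 Myr.
Periods wholly inside 635–251.902 Ma: Ediacaran (635–538.8), Cambrian (538.8–485.4), Ordovician (485.4–443.8), Silurian (443.8–419.2), Devonian (419.2–358.9), Carboniferous (358.9–298.9), Permian (298.9–251.902).

383.098 million years; Ediacaran, Cambrian, Ordovician, Silurian, Devonian, Carboniferous, Permian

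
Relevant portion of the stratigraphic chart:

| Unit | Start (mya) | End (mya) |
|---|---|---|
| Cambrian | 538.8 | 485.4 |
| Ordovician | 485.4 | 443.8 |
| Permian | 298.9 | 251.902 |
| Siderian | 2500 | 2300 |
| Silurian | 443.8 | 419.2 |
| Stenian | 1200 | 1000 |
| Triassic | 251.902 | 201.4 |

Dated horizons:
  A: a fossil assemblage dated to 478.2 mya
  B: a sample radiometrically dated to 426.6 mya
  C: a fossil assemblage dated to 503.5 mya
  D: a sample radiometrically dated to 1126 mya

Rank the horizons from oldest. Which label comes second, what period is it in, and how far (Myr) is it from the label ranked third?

C, in the Cambrian; 25.3 million years to A

Sorted oldest-first by Ma: D (1126), C (503.5), A (478.2), B (426.6).
The second oldest is C at 503.5 Ma, which lies in 538.8–485.4 Ma: the Cambrian.
The third oldest is A at 478.2 Ma; separation = |503.5 − 478.2| = 25.3 Myr.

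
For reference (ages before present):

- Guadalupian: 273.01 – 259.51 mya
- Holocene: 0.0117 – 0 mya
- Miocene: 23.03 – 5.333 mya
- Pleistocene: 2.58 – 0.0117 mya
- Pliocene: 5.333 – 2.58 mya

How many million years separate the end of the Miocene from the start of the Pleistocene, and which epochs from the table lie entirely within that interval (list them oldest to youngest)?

2.753 million years; Pliocene

The Miocene closes at 5.333 Ma and the Pleistocene opens at 2.58 Ma, so the interval is 5.333 − 2.58 = 2.753 Myr.
An epoch fits inside if it starts at or after 5.333 Ma and ends at or before 2.58 Ma; oldest first that gives Pliocene.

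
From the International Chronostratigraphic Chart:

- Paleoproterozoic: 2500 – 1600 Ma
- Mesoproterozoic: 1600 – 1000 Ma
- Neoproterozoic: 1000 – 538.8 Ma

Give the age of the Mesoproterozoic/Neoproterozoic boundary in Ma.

The Mesoproterozoic ends and the Neoproterozoic begins at 1000 Ma.

1000 Ma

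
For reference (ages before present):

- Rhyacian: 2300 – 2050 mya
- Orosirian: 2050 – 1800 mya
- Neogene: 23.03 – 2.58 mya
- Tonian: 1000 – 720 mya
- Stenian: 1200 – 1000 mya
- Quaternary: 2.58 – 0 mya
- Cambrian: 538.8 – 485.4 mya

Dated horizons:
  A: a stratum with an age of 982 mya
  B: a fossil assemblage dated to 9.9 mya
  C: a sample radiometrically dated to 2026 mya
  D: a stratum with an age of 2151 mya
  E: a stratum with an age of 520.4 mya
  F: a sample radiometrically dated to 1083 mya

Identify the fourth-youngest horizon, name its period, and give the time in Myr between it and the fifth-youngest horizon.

Sorted youngest-first by Ma: B (9.9), E (520.4), A (982), F (1083), C (2026), D (2151).
The fourth youngest is F at 1083 Ma, which lies in 1200–1000 Ma: the Stenian.
The fifth youngest is C at 2026 Ma; separation = |1083 − 2026| = 943 Myr.

F, in the Stenian; 943 million years to C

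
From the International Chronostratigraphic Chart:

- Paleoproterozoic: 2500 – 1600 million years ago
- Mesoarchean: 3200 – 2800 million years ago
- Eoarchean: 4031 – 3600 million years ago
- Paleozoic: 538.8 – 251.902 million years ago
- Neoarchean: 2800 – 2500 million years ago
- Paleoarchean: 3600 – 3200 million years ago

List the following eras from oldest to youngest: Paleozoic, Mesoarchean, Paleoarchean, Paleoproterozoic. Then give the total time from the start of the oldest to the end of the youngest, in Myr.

Start ages (Ma): Paleoarchean 3600, Mesoarchean 3200, Paleoproterozoic 2500, Paleozoic 538.8.
Ordered oldest to youngest: Paleoarchean, Mesoarchean, Paleoproterozoic, Paleozoic.
Span = 3600 − 251.902 = 3348.098 Myr.

Paleoarchean → Mesoarchean → Paleoproterozoic → Paleozoic; total span 3348.098 Myr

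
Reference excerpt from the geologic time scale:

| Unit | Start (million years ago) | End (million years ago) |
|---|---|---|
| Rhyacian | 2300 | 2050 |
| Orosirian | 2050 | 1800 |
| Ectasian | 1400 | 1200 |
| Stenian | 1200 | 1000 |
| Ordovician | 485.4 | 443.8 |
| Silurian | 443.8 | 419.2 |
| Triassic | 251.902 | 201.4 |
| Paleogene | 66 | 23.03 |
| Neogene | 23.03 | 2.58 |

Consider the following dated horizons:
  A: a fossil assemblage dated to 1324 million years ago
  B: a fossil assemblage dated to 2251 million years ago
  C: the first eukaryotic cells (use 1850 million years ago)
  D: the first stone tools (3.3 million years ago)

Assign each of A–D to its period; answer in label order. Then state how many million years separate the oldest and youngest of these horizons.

A: 1324 Ma lies in 1400–1200 Ma, so Ectasian.
B: 2251 Ma lies in 2300–2050 Ma, so Rhyacian.
C: 1850 Ma lies in 2050–1800 Ma, so Orosirian.
D: 3.3 Ma lies in 23.03–2.58 Ma, so Neogene.
Oldest = 2251 Ma, youngest = 3.3 Ma → span 2247.7 Myr.

A — Ectasian; B — Rhyacian; C — Orosirian; D — Neogene; span 2247.7 million years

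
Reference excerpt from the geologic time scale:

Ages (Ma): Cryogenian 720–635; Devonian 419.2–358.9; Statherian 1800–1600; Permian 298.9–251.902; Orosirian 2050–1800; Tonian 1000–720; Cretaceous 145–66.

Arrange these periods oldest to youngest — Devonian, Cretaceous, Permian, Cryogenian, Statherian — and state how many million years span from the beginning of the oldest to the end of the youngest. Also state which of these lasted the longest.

From the excerpt: Devonian 419.2–358.9; Cretaceous 145–66; Permian 298.9–251.902; Cryogenian 720–635; Statherian 1800–1600 (Ma).
Larger Ma is earlier, so the oldest is Statherian and the youngest is Cretaceous; oldest to youngest: Statherian, Cryogenian, Devonian, Permian, Cretaceous.
Oldest start 1800 minus youngest end 66 gives 1734 Myr overall.
Individual lengths (start − end): Statherian 200; Devonian 60.3; Cryogenian 85; Permian 46.998; Cretaceous 79. The largest is Statherian at 200 Myr.

Statherian → Cryogenian → Devonian → Permian → Cretaceous; total span 1734 Myr; longest is Statherian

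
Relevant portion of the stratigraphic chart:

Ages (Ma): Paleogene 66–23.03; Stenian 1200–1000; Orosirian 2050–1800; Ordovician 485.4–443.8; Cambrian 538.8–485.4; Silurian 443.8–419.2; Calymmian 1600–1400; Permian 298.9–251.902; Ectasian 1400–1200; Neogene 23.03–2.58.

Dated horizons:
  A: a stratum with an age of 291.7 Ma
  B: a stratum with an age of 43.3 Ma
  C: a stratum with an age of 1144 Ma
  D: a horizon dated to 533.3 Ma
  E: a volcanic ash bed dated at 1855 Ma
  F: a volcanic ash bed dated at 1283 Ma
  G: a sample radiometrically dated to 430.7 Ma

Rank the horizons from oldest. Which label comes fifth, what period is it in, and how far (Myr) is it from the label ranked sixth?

G, in the Silurian; 139 million years to A

Larger Ma means older, so oldest first: E 1855 > F 1283 > C 1144 > D 533.3 > G 430.7 > A 291.7 > B 43.3.
Counting 5 along gives G (430.7 Ma); the excerpt puts that inside the Silurian, 443.8–419.2 Ma.
Next in line is A (291.7 Ma), and 430.7 − 291.7 = 139 Myr.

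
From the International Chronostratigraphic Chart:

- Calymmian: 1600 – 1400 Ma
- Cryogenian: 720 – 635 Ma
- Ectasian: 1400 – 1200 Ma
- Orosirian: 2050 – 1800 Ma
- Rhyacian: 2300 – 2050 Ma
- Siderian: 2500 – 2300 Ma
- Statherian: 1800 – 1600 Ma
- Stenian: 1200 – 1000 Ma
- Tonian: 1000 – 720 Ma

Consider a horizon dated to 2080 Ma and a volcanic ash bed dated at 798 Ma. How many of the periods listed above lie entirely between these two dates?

5

2080 Ma sits inside the Rhyacian (2300–2050) and 798 Ma inside the Tonian (1000–720); neither of those is wholly between the two dates.
The listed periods lying completely between them are Orosirian, Statherian, Calymmian, Ectasian, Stenian — 5 in all.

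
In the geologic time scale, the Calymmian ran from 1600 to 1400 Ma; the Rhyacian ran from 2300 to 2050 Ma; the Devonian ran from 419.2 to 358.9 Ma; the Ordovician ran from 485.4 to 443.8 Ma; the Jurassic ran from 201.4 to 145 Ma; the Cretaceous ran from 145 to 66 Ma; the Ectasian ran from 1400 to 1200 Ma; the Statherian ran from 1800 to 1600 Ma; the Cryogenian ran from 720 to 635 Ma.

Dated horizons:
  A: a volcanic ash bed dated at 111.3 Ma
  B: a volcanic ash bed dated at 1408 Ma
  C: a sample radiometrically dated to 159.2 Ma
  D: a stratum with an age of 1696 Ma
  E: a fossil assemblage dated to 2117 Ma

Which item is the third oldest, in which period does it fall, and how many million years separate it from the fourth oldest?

Sorted oldest-first by Ma: E (2117), D (1696), B (1408), C (159.2), A (111.3).
The third oldest is B at 1408 Ma, which lies in 1600–1400 Ma: the Calymmian.
The fourth oldest is C at 159.2 Ma; separation = |1408 − 159.2| = 1248.8 Myr.

B, in the Calymmian; 1248.8 million years to C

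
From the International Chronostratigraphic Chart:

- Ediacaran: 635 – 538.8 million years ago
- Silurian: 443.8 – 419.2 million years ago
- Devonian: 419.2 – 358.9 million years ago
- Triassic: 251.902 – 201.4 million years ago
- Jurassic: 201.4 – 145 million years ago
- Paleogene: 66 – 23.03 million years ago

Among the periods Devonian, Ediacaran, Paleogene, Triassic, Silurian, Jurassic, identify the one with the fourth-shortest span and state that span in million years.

Start − end for each: Devonian 419.2 − 358.9 = 60.3; Ediacaran 635 − 538.8 = 96.2; Paleogene 66 − 23.03 = 42.97; Triassic 251.902 − 201.4 = 50.502; Silurian 443.8 − 419.2 = 24.6; Jurassic 201.4 − 145 = 56.4.
Ranking these from shortest: Silurian < Paleogene < Triassic < Jurassic < Devonian < Ediacaran.
Position 4 in that ranking is Jurassic, which lasted 56.4 Myr.

Jurassic, 56.4 million years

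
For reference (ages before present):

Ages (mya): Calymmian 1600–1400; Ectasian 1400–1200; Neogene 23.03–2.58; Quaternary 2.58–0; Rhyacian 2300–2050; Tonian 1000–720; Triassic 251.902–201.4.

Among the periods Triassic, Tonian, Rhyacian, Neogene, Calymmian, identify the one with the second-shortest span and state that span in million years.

Durations: Triassic 50.502; Tonian 280; Rhyacian 250; Neogene 20.45; Calymmian 200 Myr.
Sorted shortest-first: Neogene (20.45), Triassic (50.502), Calymmian (200), Rhyacian (250), Tonian (280).
The second shortest is Triassic at 50.502 Myr.

Triassic, 50.502 million years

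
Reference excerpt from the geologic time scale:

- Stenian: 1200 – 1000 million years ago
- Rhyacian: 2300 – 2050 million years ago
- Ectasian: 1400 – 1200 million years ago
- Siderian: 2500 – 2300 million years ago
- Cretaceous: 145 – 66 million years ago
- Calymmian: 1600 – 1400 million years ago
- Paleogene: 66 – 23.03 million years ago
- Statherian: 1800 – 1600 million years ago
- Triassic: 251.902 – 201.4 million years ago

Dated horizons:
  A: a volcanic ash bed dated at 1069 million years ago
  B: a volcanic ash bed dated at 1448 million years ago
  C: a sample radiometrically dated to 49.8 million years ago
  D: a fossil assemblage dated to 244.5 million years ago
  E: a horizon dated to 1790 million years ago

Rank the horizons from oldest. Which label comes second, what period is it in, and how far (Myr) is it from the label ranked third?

B, in the Calymmian; 379 million years to A

Sorted oldest-first by Ma: E (1790), B (1448), A (1069), D (244.5), C (49.8).
The second oldest is B at 1448 Ma, which lies in 1600–1400 Ma: the Calymmian.
The third oldest is A at 1069 Ma; separation = |1448 − 1069| = 379 Myr.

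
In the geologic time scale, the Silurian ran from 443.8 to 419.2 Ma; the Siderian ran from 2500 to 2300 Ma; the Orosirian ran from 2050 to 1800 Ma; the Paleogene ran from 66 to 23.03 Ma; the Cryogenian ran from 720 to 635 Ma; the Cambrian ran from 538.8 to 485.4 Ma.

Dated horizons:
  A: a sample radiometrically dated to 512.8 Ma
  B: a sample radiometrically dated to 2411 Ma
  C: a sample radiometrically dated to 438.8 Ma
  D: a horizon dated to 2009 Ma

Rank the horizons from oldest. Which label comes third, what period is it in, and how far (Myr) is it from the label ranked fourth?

Larger Ma means older, so oldest first: B 2411 > D 2009 > A 512.8 > C 438.8.
Counting 3 along gives A (512.8 Ma); the excerpt puts that inside the Cambrian, 538.8–485.4 Ma.
Next in line is C (438.8 Ma), and 512.8 − 438.8 = 74 Myr.

A, in the Cambrian; 74 million years to C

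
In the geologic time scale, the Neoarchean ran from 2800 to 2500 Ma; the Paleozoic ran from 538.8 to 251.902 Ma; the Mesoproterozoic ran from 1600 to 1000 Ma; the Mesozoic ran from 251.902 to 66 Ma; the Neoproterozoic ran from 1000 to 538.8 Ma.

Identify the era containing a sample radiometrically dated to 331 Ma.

331 Ma lies between 538.8 and 251.902 Ma, so it falls in the Paleozoic.

Paleozoic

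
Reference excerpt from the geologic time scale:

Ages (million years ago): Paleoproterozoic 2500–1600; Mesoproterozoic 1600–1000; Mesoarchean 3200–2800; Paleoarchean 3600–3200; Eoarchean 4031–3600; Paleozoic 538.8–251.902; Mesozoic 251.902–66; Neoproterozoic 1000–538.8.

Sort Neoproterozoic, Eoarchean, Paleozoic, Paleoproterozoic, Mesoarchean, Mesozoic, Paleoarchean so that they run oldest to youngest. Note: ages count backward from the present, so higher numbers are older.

Eoarchean, Paleoarchean, Mesoarchean, Paleoproterozoic, Neoproterozoic, Paleozoic, Mesozoic

Read off each span (Ma): Neoproterozoic 1000–538.8; Eoarchean 4031–3600; Paleozoic 538.8–251.902; Paleoproterozoic 2500–1600; Mesoarchean 3200–2800; Mesozoic 251.902–66; Paleoarchean 3600–3200.
Larger Ma is older, so oldest→youngest is Eoarchean, Paleoarchean, Mesoarchean, Paleoproterozoic, Neoproterozoic, Paleozoic, Mesozoic.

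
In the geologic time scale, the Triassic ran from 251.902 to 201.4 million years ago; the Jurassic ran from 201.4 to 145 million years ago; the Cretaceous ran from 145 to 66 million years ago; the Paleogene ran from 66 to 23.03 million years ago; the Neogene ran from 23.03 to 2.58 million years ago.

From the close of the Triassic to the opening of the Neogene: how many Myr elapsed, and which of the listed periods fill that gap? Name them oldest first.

178.37 million years; Jurassic, Cretaceous, Paleogene

End of Triassic = 201.4 Ma; start of Neogene = 23.03 Ma.
Gap = 201.4 − 23.03 = 178.37 Myr.
Periods wholly inside 201.4–23.03 Ma: Jurassic (201.4–145), Cretaceous (145–66), Paleogene (66–23.03).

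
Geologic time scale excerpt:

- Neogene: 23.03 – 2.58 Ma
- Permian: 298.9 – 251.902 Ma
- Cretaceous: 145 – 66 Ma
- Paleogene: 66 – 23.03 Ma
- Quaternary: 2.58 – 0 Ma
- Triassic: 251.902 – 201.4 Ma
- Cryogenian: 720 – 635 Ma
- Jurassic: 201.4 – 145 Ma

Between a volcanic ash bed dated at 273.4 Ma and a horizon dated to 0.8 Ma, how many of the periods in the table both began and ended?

5

The older date is 273.4 Ma and the younger is 0.8 Ma.
Periods with start < 273.4 and end > 0.8 Ma: Triassic (251.902–201.4), Jurassic (201.4–145), Cretaceous (145–66), Paleogene (66–23.03), Neogene (23.03–2.58).
That is 5 complete periods.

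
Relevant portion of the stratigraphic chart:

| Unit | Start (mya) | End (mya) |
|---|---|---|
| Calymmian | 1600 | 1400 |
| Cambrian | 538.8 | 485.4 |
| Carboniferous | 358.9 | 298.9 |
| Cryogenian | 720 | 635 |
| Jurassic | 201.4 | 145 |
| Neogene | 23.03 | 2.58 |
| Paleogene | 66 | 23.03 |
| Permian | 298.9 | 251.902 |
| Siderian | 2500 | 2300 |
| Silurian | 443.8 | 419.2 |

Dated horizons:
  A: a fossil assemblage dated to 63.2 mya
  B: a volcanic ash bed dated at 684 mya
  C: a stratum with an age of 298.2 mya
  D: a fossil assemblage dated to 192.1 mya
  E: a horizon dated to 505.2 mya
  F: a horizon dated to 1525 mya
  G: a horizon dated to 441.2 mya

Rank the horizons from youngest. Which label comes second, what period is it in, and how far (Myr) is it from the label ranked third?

Sorted youngest-first by Ma: A (63.2), D (192.1), C (298.2), G (441.2), E (505.2), B (684), F (1525).
The second youngest is D at 192.1 Ma, which lies in 201.4–145 Ma: the Jurassic.
The third youngest is C at 298.2 Ma; separation = |192.1 − 298.2| = 106.1 Myr.

D, in the Jurassic; 106.1 million years to C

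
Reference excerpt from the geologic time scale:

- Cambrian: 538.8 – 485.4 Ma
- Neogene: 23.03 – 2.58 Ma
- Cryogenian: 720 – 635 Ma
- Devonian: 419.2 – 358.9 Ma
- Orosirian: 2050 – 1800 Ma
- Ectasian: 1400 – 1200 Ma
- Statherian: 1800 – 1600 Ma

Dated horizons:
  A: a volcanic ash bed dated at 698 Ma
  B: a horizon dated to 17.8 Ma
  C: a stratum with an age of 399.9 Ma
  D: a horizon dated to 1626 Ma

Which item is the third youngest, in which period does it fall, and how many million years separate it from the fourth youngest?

A, in the Cryogenian; 928 million years to D

Smaller Ma means younger, so youngest first: B 17.8 < C 399.9 < A 698 < D 1626.
Counting 3 along gives A (698 Ma); the excerpt puts that inside the Cryogenian, 720–635 Ma.
Next in line is D (1626 Ma), and 1626 − 698 = 928 Myr.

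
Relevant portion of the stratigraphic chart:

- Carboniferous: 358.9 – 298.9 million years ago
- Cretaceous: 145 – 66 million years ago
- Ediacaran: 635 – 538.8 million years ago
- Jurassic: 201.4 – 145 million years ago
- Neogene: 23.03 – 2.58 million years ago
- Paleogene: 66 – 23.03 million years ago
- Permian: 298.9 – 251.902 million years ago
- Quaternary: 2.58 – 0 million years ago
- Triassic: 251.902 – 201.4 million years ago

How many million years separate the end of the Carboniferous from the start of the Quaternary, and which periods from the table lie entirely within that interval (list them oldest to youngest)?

End of Carboniferous = 298.9 Ma; start of Quaternary = 2.58 Ma.
Gap = 298.9 − 2.58 = 296.32 Myr.
Periods wholly inside 298.9–2.58 Ma: Permian (298.9–251.902), Triassic (251.902–201.4), Jurassic (201.4–145), Cretaceous (145–66), Paleogene (66–23.03), Neogene (23.03–2.58).

296.32 million years; Permian, Triassic, Jurassic, Cretaceous, Paleogene, Neogene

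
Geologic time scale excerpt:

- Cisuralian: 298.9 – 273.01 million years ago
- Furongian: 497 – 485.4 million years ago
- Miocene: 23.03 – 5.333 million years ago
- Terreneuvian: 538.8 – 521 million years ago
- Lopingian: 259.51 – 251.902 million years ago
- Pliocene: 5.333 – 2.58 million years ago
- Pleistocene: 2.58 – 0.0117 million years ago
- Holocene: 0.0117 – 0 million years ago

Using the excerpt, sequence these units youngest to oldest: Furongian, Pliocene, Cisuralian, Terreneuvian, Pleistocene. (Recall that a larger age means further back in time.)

Sorting by start age (ascending Ma, since larger Ma = older): Pleistocene start 2.58, Pliocene start 5.333, Cisuralian start 298.9, Furongian start 497, Terreneuvian start 538.8.

Pleistocene → Pliocene → Cisuralian → Furongian → Terreneuvian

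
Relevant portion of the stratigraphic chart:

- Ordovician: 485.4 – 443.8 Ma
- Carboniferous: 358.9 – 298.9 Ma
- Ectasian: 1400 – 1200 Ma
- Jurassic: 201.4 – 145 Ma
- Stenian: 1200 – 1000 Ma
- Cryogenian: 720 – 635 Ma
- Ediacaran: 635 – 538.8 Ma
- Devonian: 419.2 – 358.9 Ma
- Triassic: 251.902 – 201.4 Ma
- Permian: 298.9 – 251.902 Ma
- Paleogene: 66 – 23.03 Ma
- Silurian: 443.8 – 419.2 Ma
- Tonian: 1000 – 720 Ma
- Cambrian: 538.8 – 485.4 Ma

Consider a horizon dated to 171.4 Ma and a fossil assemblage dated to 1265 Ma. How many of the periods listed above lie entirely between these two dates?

11

The older date is 1265 Ma and the younger is 171.4 Ma.
Periods with start < 1265 and end > 171.4 Ma: Stenian (1200–1000), Tonian (1000–720), Cryogenian (720–635), Ediacaran (635–538.8), Cambrian (538.8–485.4), Ordovician (485.4–443.8), Silurian (443.8–419.2), Devonian (419.2–358.9), Carboniferous (358.9–298.9), Permian (298.9–251.902), Triassic (251.902–201.4).
That is 11 complete periods.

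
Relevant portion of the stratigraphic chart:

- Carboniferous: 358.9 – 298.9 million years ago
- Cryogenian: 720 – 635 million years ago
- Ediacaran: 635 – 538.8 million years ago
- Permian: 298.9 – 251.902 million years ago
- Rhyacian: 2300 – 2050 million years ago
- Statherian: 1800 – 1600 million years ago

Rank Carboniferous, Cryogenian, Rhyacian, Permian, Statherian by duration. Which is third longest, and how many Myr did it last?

Cryogenian, 85 million years

Start − end for each: Carboniferous 358.9 − 298.9 = 60; Cryogenian 720 − 635 = 85; Rhyacian 2300 − 2050 = 250; Permian 298.9 − 251.902 = 46.998; Statherian 1800 − 1600 = 200.
Ranking these from longest: Rhyacian > Statherian > Cryogenian > Carboniferous > Permian.
Position 3 in that ranking is Cryogenian, which lasted 85 Myr.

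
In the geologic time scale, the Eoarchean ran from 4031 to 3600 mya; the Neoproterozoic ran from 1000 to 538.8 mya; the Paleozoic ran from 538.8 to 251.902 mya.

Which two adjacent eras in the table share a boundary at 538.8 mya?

The Neoproterozoic ends at 538.8 mya and the Paleozoic begins at 538.8 mya, so they share that boundary.

Neoproterozoic and Paleozoic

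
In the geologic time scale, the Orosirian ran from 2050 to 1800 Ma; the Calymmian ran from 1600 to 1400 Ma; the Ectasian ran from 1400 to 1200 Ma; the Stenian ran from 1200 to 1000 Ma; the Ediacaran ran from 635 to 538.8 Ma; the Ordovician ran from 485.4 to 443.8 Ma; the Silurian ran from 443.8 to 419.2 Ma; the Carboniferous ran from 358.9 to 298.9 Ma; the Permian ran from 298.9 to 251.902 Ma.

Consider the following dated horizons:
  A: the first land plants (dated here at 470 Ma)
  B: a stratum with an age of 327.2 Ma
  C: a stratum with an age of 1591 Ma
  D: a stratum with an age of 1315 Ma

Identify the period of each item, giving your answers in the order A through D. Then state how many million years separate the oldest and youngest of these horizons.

A: 470 Ma lies in 485.4–443.8 Ma, so Ordovician.
B: 327.2 Ma lies in 358.9–298.9 Ma, so Carboniferous.
C: 1591 Ma lies in 1600–1400 Ma, so Calymmian.
D: 1315 Ma lies in 1400–1200 Ma, so Ectasian.
Oldest = 1591 Ma, youngest = 327.2 Ma → span 1263.8 Myr.

A — Ordovician; B — Carboniferous; C — Calymmian; D — Ectasian; span 1263.8 million years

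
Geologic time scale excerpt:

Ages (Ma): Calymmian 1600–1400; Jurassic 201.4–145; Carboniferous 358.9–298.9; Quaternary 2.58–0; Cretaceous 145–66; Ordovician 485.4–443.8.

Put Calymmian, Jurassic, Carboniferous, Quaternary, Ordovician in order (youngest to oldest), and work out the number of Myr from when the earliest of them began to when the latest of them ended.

Start ages (Ma): Calymmian 1600, Ordovician 485.4, Carboniferous 358.9, Jurassic 201.4, Quaternary 2.58.
Ordered youngest to oldest: Quaternary, Jurassic, Carboniferous, Ordovician, Calymmian.
Span = 1600 − 0 = 1600 Myr.

Quaternary → Jurassic → Carboniferous → Ordovician → Calymmian; total span 1600 Myr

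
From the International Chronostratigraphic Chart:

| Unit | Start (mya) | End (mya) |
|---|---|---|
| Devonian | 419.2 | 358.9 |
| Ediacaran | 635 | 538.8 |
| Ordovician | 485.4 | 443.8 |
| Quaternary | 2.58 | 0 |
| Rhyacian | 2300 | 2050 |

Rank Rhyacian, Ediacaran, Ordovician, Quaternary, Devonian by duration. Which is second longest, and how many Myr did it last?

Ediacaran, 96.2 million years

Start − end for each: Rhyacian 2300 − 2050 = 250; Ediacaran 635 − 538.8 = 96.2; Ordovician 485.4 − 443.8 = 41.6; Quaternary 2.58 − 0 = 2.58; Devonian 419.2 − 358.9 = 60.3.
Ranking these from longest: Rhyacian > Ediacaran > Devonian > Ordovician > Quaternary.
Position 2 in that ranking is Ediacaran, which lasted 96.2 Myr.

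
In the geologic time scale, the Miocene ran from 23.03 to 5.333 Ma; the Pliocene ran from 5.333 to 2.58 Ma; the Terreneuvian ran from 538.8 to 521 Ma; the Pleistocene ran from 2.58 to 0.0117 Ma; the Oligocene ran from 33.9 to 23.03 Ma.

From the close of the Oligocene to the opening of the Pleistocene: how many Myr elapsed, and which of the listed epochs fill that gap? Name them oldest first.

20.45 million years; Miocene, Pliocene

The Oligocene closes at 23.03 Ma and the Pleistocene opens at 2.58 Ma, so the interval is 23.03 − 2.58 = 20.45 Myr.
An epoch fits inside if it starts at or after 23.03 Ma and ends at or before 2.58 Ma; oldest first that gives Miocene, Pliocene.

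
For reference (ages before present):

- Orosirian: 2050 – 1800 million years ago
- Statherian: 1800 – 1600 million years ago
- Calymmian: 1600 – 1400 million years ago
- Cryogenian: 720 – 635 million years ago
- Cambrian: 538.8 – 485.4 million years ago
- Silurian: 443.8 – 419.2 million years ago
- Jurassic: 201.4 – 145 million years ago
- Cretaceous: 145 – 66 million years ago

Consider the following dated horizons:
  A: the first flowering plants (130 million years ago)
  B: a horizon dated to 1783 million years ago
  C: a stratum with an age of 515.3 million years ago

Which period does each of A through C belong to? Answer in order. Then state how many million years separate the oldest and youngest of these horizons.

A: 130 Ma lies in 145–66 Ma, so Cretaceous.
B: 1783 Ma lies in 1800–1600 Ma, so Statherian.
C: 515.3 Ma lies in 538.8–485.4 Ma, so Cambrian.
Oldest = 1783 Ma, youngest = 130 Ma → span 1653 Myr.

A — Cretaceous; B — Statherian; C — Cambrian; span 1653 million years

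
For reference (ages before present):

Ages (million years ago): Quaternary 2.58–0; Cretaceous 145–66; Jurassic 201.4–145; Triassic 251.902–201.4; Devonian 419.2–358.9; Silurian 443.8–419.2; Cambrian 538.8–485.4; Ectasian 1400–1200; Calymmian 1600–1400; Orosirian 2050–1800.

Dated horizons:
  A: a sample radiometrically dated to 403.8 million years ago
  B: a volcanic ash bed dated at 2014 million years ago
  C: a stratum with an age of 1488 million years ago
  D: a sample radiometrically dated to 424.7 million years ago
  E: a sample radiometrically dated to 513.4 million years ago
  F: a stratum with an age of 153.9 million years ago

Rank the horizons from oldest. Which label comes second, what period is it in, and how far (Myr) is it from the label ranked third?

Larger Ma means older, so oldest first: B 2014 > C 1488 > E 513.4 > D 424.7 > A 403.8 > F 153.9.
Counting 2 along gives C (1488 Ma); the excerpt puts that inside the Calymmian, 1600–1400 Ma.
Next in line is E (513.4 Ma), and 1488 − 513.4 = 974.6 Myr.

C, in the Calymmian; 974.6 million years to E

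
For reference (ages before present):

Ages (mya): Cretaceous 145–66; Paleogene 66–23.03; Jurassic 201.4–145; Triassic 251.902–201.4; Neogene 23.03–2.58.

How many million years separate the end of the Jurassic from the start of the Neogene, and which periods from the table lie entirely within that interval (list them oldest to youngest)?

The Jurassic closes at 145 Ma and the Neogene opens at 23.03 Ma, so the interval is 145 − 23.03 = 121.97 Myr.
A period fits inside if it starts at or after 145 Ma and ends at or before 23.03 Ma; oldest first that gives Cretaceous, Paleogene.

121.97 million years; Cretaceous, Paleogene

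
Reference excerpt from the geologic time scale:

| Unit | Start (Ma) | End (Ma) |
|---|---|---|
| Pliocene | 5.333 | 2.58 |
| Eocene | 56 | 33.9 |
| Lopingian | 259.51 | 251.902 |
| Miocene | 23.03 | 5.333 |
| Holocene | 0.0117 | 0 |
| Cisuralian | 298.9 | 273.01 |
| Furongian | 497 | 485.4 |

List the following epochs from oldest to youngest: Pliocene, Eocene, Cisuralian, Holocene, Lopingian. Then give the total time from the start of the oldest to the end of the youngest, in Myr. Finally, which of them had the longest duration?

Cisuralian → Lopingian → Eocene → Pliocene → Holocene; total span 298.9 Myr; longest is Cisuralian

From the excerpt: Pliocene 5.333–2.58; Eocene 56–33.9; Cisuralian 298.9–273.01; Holocene 0.0117–0; Lopingian 259.51–251.902 (Ma).
Larger Ma is earlier, so the oldest is Cisuralian and the youngest is Holocene; oldest to youngest: Cisuralian, Lopingian, Eocene, Pliocene, Holocene.
Oldest start 298.9 minus youngest end 0 gives 298.9 Myr overall.
Individual lengths (start − end): Eocene 22.1; Pliocene 2.753; Holocene 0.0117; Lopingian 7.608; Cisuralian 25.89. The largest is Cisuralian at 25.89 Myr.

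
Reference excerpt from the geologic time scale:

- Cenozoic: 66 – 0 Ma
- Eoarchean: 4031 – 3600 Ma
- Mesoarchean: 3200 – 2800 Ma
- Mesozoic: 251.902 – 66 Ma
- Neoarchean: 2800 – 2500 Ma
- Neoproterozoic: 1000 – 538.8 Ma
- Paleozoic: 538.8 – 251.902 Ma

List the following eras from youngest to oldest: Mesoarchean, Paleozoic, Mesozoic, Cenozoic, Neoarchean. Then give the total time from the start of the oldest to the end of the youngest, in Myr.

From the excerpt: Mesoarchean 3200–2800; Paleozoic 538.8–251.902; Mesozoic 251.902–66; Cenozoic 66–0; Neoarchean 2800–2500 (Ma).
Larger Ma is earlier, so the oldest is Mesoarchean and the youngest is Cenozoic; youngest to oldest: Cenozoic, Mesozoic, Paleozoic, Neoarchean, Mesoarchean.
Oldest start 3200 minus youngest end 0 gives 3200 Myr overall.

Cenozoic → Mesozoic → Paleozoic → Neoarchean → Mesoarchean; total span 3200 Myr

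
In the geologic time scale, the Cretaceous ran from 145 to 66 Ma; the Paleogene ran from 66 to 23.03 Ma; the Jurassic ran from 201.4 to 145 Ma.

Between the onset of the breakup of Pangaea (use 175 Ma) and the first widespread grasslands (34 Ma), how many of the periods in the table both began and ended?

175 Ma sits inside the Jurassic (201.4–145) and 34 Ma inside the Paleogene (66–23.03); neither of those is wholly between the two dates.
The listed periods lying completely between them are Cretaceous — 1 in all.

1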